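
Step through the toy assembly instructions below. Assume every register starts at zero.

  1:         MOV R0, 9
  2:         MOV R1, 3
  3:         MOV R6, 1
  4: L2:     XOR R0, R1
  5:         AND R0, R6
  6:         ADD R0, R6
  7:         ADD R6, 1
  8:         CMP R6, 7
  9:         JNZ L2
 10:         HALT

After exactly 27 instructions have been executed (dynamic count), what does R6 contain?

5

after MOV R0, 9: R0=9
after MOV R1, 3: R1=3
after MOV R6, 1: R6=1
after XOR R0, R1: R0=9^3=10
after AND R0, R6: R0=10&1=0
after ADD R0, R6: R0=0+1=1
after ADD R6, 1: R6=1+1=2
CMP R6, 7  (cmp 2,7)
JNZ L2: taken
after XOR R0, R1: R0=1^3=2
after AND R0, R6: R0=2&2=2
after ADD R0, R6: R0=2+2=4
after ADD R6, 1: R6=2+1=3
CMP R6, 7  (cmp 3,7)
JNZ L2: taken
after XOR R0, R1: R0=4^3=7
after AND R0, R6: R0=7&3=3
after ADD R0, R6: R0=3+3=6
after ADD R6, 1: R6=3+1=4
CMP R6, 7  (cmp 4,7)
JNZ L2: taken
after XOR R0, R1: R0=6^3=5
after AND R0, R6: R0=5&4=4
after ADD R0, R6: R0=4+4=8
after ADD R6, 1: R6=4+1=5
CMP R6, 7  (cmp 5,7)
JNZ L2: taken
After step 27: R6 = 5.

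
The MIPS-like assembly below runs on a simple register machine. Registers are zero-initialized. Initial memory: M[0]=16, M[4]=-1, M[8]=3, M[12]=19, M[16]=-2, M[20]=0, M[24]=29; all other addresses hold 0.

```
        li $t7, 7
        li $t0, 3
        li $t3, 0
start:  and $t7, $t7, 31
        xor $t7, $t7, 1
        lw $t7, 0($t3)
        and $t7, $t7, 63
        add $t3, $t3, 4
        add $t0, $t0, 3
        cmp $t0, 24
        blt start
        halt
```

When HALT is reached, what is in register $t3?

after li $t7, 7: $t7=7
after li $t0, 3: $t0=3
after li $t3, 0: $t3=0
after and $t7, $t7, 31: $t7=7&31=7
after xor $t7, $t7, 1: $t7=7^1=6
after lw $t7, 0($t3): $t7=M[0]=16
after and $t7, $t7, 63: $t7=16&63=16
after add $t3, $t3, 4: $t3=0+4=4
after add $t0, $t0, 3: $t0=3+3=6
cmp $t0, 24  (cmp 6,24)
blt start: taken
after and $t7, $t7, 31: $t7=16&31=16
after xor $t7, $t7, 1: $t7=16^1=17
after lw $t7, 0($t3): $t7=M[4]=-1
after and $t7, $t7, 63: $t7=(-1)&63=63
after add $t3, $t3, 4: $t3=4+4=8
after add $t0, $t0, 3: $t0=6+3=9
cmp $t0, 24  (cmp 9,24)
blt start: taken
after and $t7, $t7, 31: $t7=63&31=31
after xor $t7, $t7, 1: $t7=31^1=30
after lw $t7, 0($t3): $t7=M[8]=3
after and $t7, $t7, 63: $t7=3&63=3
after add $t3, $t3, 4: $t3=8+4=12
after add $t0, $t0, 3: $t0=9+3=12
cmp $t0, 24  (cmp 12,24)
blt start: taken
after and $t7, $t7, 31: $t7=3&31=3
after xor $t7, $t7, 1: $t7=3^1=2
after lw $t7, 0($t3): $t7=M[12]=19
after and $t7, $t7, 63: $t7=19&63=19
after add $t3, $t3, 4: $t3=12+4=16
after add $t0, $t0, 3: $t0=12+3=15
cmp $t0, 24  (cmp 15,24)
blt start: taken
after and $t7, $t7, 31: $t7=19&31=19
after xor $t7, $t7, 1: $t7=19^1=18
after lw $t7, 0($t3): $t7=M[16]=-2
after and $t7, $t7, 63: $t7=(-2)&63=62
after add $t3, $t3, 4: $t3=16+4=20
after add $t0, $t0, 3: $t0=15+3=18
cmp $t0, 24  (cmp 18,24)
blt start: taken
after and $t7, $t7, 31: $t7=62&31=30
after xor $t7, $t7, 1: $t7=30^1=31
after lw $t7, 0($t3): $t7=M[20]=0
after and $t7, $t7, 63: $t7=0&63=0
after add $t3, $t3, 4: $t3=20+4=24
after add $t0, $t0, 3: $t0=18+3=21
cmp $t0, 24  (cmp 21,24)
blt start: taken
after and $t7, $t7, 31: $t7=0&31=0
after xor $t7, $t7, 1: $t7=0^1=1
after lw $t7, 0($t3): $t7=M[24]=29
after and $t7, $t7, 63: $t7=29&63=29
after add $t3, $t3, 4: $t3=24+4=28
after add $t0, $t0, 3: $t0=21+3=24
cmp $t0, 24  (cmp 24,24)
blt start: not taken
halt.

28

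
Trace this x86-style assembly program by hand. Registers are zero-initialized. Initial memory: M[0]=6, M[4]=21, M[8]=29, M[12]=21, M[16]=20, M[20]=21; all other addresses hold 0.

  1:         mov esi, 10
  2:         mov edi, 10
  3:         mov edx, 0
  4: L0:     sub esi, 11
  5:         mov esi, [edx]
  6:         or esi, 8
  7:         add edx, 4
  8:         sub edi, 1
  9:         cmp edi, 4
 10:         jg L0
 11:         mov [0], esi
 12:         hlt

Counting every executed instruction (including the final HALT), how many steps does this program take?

47

esi=10
edi=10
edx=0
esi=10-11=-1
esi=M[0]=6
esi=6|8=14
edx=0+4=4
edi=10-1=9
cmp edi, 4  (cmp 9,4)
jg L0: taken
esi=14-11=3
esi=M[4]=21
esi=21|8=29
edx=4+4=8
edi=9-1=8
cmp edi, 4  (cmp 8,4)
jg L0: taken
esi=29-11=18
esi=M[8]=29
esi=29|8=29
edx=8+4=12
edi=8-1=7
cmp edi, 4  (cmp 7,4)
jg L0: taken
esi=29-11=18
esi=M[12]=21
esi=21|8=29
edx=12+4=16
edi=7-1=6
cmp edi, 4  (cmp 6,4)
jg L0: taken
esi=29-11=18
esi=M[16]=20
esi=20|8=28
edx=16+4=20
edi=6-1=5
cmp edi, 4  (cmp 5,4)
jg L0: taken
esi=28-11=17
esi=M[20]=21
esi=21|8=29
edx=20+4=24
edi=5-1=4
cmp edi, 4  (cmp 4,4)
jg L0: not taken
mov [0], esi → M[0]=29
halt.
Total executed instructions: 47.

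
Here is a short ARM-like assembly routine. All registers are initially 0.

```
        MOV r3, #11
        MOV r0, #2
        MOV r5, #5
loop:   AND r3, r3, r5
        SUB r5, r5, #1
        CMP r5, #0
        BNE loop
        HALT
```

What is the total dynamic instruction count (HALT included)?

MOV r3, #11 → r3=11
MOV r0, #2 → r0=2
MOV r5, #5 → r5=5
AND r3, r3, r5 → r3=11&5=1
SUB r5, r5, #1 → r5=5-1=4
CMP r5, #0  (cmp 4,0)
BNE loop: taken
AND r3, r3, r5 → r3=1&4=0
SUB r5, r5, #1 → r5=4-1=3
CMP r5, #0  (cmp 3,0)
BNE loop: taken
AND r3, r3, r5 → r3=0&3=0
SUB r5, r5, #1 → r5=3-1=2
CMP r5, #0  (cmp 2,0)
BNE loop: taken
AND r3, r3, r5 → r3=0&2=0
SUB r5, r5, #1 → r5=2-1=1
CMP r5, #0  (cmp 1,0)
BNE loop: taken
AND r3, r3, r5 → r3=0&1=0
SUB r5, r5, #1 → r5=1-1=0
CMP r5, #0  (cmp 0,0)
BNE loop: not taken
halt.
Total executed instructions: 24.

24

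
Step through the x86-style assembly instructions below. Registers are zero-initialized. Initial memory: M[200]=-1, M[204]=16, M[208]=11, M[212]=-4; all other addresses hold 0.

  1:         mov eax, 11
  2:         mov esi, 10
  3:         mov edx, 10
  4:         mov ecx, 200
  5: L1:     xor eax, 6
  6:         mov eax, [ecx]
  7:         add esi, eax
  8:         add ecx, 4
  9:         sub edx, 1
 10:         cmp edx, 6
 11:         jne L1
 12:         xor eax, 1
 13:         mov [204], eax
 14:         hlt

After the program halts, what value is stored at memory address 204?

-3

mov eax, 11 → eax=11
mov esi, 10 → esi=10
mov edx, 10 → edx=10
mov ecx, 200 → ecx=200
xor eax, 6 → eax=11^6=13
mov eax, [ecx] → eax=M[200]=-1
add esi, eax → esi=10+(-1)=9
add ecx, 4 → ecx=200+4=204
sub edx, 1 → edx=10-1=9
cmp edx, 6  (cmp 9,6)
jne L1: taken
xor eax, 6 → eax=(-1)^6=-7
mov eax, [ecx] → eax=M[204]=16
add esi, eax → esi=9+16=25
add ecx, 4 → ecx=204+4=208
sub edx, 1 → edx=9-1=8
cmp edx, 6  (cmp 8,6)
jne L1: taken
xor eax, 6 → eax=16^6=22
mov eax, [ecx] → eax=M[208]=11
add esi, eax → esi=25+11=36
add ecx, 4 → ecx=208+4=212
sub edx, 1 → edx=8-1=7
cmp edx, 6  (cmp 7,6)
jne L1: taken
xor eax, 6 → eax=11^6=13
mov eax, [ecx] → eax=M[212]=-4
add esi, eax → esi=36+(-4)=32
add ecx, 4 → ecx=212+4=216
sub edx, 1 → edx=7-1=6
cmp edx, 6  (cmp 6,6)
jne L1: not taken
xor eax, 1 → eax=(-4)^1=-3
mov [204], eax → M[204]=-3
halt.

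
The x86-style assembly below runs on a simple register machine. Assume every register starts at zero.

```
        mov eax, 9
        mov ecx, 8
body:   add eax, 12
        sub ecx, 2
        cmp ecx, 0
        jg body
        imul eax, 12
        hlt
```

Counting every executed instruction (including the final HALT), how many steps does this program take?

20

eax=9
ecx=8
eax=9+12=21
ecx=8-2=6
cmp ecx, 0  (cmp 6,0)
jg body: taken
eax=21+12=33
ecx=6-2=4
cmp ecx, 0  (cmp 4,0)
jg body: taken
eax=33+12=45
ecx=4-2=2
cmp ecx, 0  (cmp 2,0)
jg body: taken
eax=45+12=57
ecx=2-2=0
cmp ecx, 0  (cmp 0,0)
jg body: not taken
eax=57*12=684
halt.
Total executed instructions: 20.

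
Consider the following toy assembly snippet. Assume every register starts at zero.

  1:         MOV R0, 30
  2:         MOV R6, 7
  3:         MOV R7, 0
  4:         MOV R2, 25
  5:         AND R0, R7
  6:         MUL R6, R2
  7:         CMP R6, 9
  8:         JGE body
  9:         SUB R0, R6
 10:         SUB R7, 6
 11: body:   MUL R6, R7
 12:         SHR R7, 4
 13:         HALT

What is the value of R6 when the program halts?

0

R0=30
R6=7
R7=0
R2=25
R0=30&0=0
R6=7*25=175
CMP R6, 9  (cmp 175,9)
JGE body: taken
R6=175*0=0
R7=0>>4=0
halt.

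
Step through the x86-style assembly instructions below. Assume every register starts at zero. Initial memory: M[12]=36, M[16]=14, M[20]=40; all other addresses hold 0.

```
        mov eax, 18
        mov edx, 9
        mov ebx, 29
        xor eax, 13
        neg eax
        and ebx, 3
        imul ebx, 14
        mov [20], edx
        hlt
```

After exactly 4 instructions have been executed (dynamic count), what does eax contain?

31

eax=18
edx=9
ebx=29
eax=18^13=31
After step 4: eax = 31.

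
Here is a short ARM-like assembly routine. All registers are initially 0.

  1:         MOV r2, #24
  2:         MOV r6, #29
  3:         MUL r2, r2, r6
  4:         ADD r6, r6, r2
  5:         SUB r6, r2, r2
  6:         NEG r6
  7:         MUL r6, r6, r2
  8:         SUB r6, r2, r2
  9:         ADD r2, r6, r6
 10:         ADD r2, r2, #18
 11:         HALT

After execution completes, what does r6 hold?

0

MOV r2, #24 → r2=24
MOV r6, #29 → r6=29
MUL r2, r2, r6 → r2=24*29=696
ADD r6, r6, r2 → r6=29+696=725
SUB r6, r2, r2 → r6=696-696=0
NEG r6 → r6=-(0)=0
MUL r6, r6, r2 → r6=0*696=0
SUB r6, r2, r2 → r6=696-696=0
ADD r2, r6, r6 → r2=0+0=0
ADD r2, r2, #18 → r2=0+18=18
halt.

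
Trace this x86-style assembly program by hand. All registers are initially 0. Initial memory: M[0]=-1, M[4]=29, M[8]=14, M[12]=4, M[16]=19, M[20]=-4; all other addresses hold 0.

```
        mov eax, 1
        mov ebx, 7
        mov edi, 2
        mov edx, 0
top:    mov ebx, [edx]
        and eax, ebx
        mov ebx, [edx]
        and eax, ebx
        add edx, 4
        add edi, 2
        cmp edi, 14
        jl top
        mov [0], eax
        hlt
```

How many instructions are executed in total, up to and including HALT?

eax=1
ebx=7
edi=2
edx=0
ebx=M[0]=-1
eax=1&(-1)=1
ebx=M[0]=-1
eax=1&(-1)=1
edx=0+4=4
edi=2+2=4
cmp edi, 14  (cmp 4,14)
jl top: taken
ebx=M[4]=29
eax=1&29=1
ebx=M[4]=29
eax=1&29=1
edx=4+4=8
edi=4+2=6
cmp edi, 14  (cmp 6,14)
jl top: taken
ebx=M[8]=14
eax=1&14=0
ebx=M[8]=14
eax=0&14=0
edx=8+4=12
edi=6+2=8
cmp edi, 14  (cmp 8,14)
jl top: taken
ebx=M[12]=4
eax=0&4=0
ebx=M[12]=4
eax=0&4=0
edx=12+4=16
edi=8+2=10
cmp edi, 14  (cmp 10,14)
jl top: taken
ebx=M[16]=19
eax=0&19=0
ebx=M[16]=19
eax=0&19=0
edx=16+4=20
edi=10+2=12
cmp edi, 14  (cmp 12,14)
jl top: taken
ebx=M[20]=-4
eax=0&(-4)=0
ebx=M[20]=-4
eax=0&(-4)=0
edx=20+4=24
edi=12+2=14
cmp edi, 14  (cmp 14,14)
jl top: not taken
mov [0], eax → M[0]=0
halt.
Total executed instructions: 54.

54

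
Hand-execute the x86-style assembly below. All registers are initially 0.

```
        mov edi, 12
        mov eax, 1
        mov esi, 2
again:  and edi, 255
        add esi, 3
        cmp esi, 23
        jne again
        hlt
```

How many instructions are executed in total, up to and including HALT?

32

after mov edi, 12: edi=12
after mov eax, 1: eax=1
after mov esi, 2: esi=2
after and edi, 255: edi=12&255=12
after add esi, 3: esi=2+3=5
cmp esi, 23  (cmp 5,23)
jne again: taken
after and edi, 255: edi=12&255=12
after add esi, 3: esi=5+3=8
cmp esi, 23  (cmp 8,23)
jne again: taken
after and edi, 255: edi=12&255=12
after add esi, 3: esi=8+3=11
cmp esi, 23  (cmp 11,23)
jne again: taken
after and edi, 255: edi=12&255=12
after add esi, 3: esi=11+3=14
cmp esi, 23  (cmp 14,23)
jne again: taken
after and edi, 255: edi=12&255=12
after add esi, 3: esi=14+3=17
cmp esi, 23  (cmp 17,23)
jne again: taken
after and edi, 255: edi=12&255=12
after add esi, 3: esi=17+3=20
cmp esi, 23  (cmp 20,23)
jne again: taken
after and edi, 255: edi=12&255=12
after add esi, 3: esi=20+3=23
cmp esi, 23  (cmp 23,23)
jne again: not taken
halt.
Total executed instructions: 32.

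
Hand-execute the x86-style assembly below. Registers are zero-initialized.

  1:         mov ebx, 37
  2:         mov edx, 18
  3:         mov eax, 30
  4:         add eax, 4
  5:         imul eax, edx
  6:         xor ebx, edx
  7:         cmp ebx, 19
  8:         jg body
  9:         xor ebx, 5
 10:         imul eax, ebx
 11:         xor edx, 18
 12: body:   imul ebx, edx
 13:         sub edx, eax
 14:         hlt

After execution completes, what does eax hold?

after mov ebx, 37: ebx=37
after mov edx, 18: edx=18
after mov eax, 30: eax=30
after add eax, 4: eax=30+4=34
after imul eax, edx: eax=34*18=612
after xor ebx, edx: ebx=37^18=55
cmp ebx, 19  (cmp 55,19)
jg body: taken
after imul ebx, edx: ebx=55*18=990
after sub edx, eax: edx=18-612=-594
halt.

612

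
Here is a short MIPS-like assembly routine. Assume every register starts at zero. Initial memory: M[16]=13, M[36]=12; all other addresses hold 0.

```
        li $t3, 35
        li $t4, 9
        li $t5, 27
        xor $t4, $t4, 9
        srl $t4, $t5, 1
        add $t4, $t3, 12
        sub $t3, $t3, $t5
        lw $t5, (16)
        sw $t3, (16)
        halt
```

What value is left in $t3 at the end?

8

$t3=35
$t4=9
$t5=27
$t4=9^9=0
$t4=27>>1=13
$t4=35+12=47
$t3=35-27=8
$t5=M[16]=13
sw $t3, (16) → M[16]=8
halt.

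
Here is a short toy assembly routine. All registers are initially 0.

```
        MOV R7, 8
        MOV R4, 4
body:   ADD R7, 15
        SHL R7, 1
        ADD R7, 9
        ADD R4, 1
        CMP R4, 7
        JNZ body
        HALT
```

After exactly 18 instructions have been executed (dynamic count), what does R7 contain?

337

MOV R7, 8 → R7=8
MOV R4, 4 → R4=4
ADD R7, 15 → R7=8+15=23
SHL R7, 1 → R7=23<<1=46
ADD R7, 9 → R7=46+9=55
ADD R4, 1 → R4=4+1=5
CMP R4, 7  (cmp 5,7)
JNZ body: taken
ADD R7, 15 → R7=55+15=70
SHL R7, 1 → R7=70<<1=140
ADD R7, 9 → R7=140+9=149
ADD R4, 1 → R4=5+1=6
CMP R4, 7  (cmp 6,7)
JNZ body: taken
ADD R7, 15 → R7=149+15=164
SHL R7, 1 → R7=164<<1=328
ADD R7, 9 → R7=328+9=337
ADD R4, 1 → R4=6+1=7
After step 18: R7 = 337.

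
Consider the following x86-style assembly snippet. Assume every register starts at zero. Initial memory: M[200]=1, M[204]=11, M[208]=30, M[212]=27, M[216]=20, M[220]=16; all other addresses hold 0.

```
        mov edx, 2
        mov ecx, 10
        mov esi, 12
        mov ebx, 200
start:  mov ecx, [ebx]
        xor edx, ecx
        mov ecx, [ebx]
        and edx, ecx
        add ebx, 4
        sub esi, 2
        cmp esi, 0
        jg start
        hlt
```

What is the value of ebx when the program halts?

mov edx, 2 → edx=2
mov ecx, 10 → ecx=10
mov esi, 12 → esi=12
mov ebx, 200 → ebx=200
mov ecx, [ebx] → ecx=M[200]=1
xor edx, ecx → edx=2^1=3
mov ecx, [ebx] → ecx=M[200]=1
and edx, ecx → edx=3&1=1
add ebx, 4 → ebx=200+4=204
sub esi, 2 → esi=12-2=10
cmp esi, 0  (cmp 10,0)
jg start: taken
mov ecx, [ebx] → ecx=M[204]=11
xor edx, ecx → edx=1^11=10
mov ecx, [ebx] → ecx=M[204]=11
and edx, ecx → edx=10&11=10
add ebx, 4 → ebx=204+4=208
sub esi, 2 → esi=10-2=8
cmp esi, 0  (cmp 8,0)
jg start: taken
mov ecx, [ebx] → ecx=M[208]=30
xor edx, ecx → edx=10^30=20
mov ecx, [ebx] → ecx=M[208]=30
and edx, ecx → edx=20&30=20
add ebx, 4 → ebx=208+4=212
sub esi, 2 → esi=8-2=6
cmp esi, 0  (cmp 6,0)
jg start: taken
mov ecx, [ebx] → ecx=M[212]=27
xor edx, ecx → edx=20^27=15
mov ecx, [ebx] → ecx=M[212]=27
and edx, ecx → edx=15&27=11
add ebx, 4 → ebx=212+4=216
sub esi, 2 → esi=6-2=4
cmp esi, 0  (cmp 4,0)
jg start: taken
mov ecx, [ebx] → ecx=M[216]=20
xor edx, ecx → edx=11^20=31
mov ecx, [ebx] → ecx=M[216]=20
and edx, ecx → edx=31&20=20
add ebx, 4 → ebx=216+4=220
sub esi, 2 → esi=4-2=2
cmp esi, 0  (cmp 2,0)
jg start: taken
mov ecx, [ebx] → ecx=M[220]=16
xor edx, ecx → edx=20^16=4
mov ecx, [ebx] → ecx=M[220]=16
and edx, ecx → edx=4&16=0
add ebx, 4 → ebx=220+4=224
sub esi, 2 → esi=2-2=0
cmp esi, 0  (cmp 0,0)
jg start: not taken
halt.

224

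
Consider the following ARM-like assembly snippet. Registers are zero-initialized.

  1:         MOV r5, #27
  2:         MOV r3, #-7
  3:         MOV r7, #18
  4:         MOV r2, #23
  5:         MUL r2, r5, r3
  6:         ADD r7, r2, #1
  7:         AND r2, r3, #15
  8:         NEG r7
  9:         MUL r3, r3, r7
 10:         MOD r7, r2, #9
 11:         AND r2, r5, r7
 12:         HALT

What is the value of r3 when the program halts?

-1316

MOV r5, #27 → r5=27
MOV r3, #-7 → r3=-7
MOV r7, #18 → r7=18
MOV r2, #23 → r2=23
MUL r2, r5, r3 → r2=27*(-7)=-189
ADD r7, r2, #1 → r7=(-189)+1=-188
AND r2, r3, #15 → r2=(-7)&15=9
NEG r7 → r7=-(-188)=188
MUL r3, r3, r7 → r3=(-7)*188=-1316
MOD r7, r2, #9 → r7=9%9=0
AND r2, r5, r7 → r2=27&0=0
halt.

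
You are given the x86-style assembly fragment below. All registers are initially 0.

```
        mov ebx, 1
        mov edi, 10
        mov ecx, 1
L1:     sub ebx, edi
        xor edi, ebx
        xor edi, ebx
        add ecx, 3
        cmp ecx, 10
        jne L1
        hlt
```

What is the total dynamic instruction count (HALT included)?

ebx=1
edi=10
ecx=1
ebx=1-10=-9
edi=10^(-9)=-3
edi=(-3)^(-9)=10
ecx=1+3=4
cmp ecx, 10  (cmp 4,10)
jne L1: taken
ebx=(-9)-10=-19
edi=10^(-19)=-25
edi=(-25)^(-19)=10
ecx=4+3=7
cmp ecx, 10  (cmp 7,10)
jne L1: taken
ebx=(-19)-10=-29
edi=10^(-29)=-23
edi=(-23)^(-29)=10
ecx=7+3=10
cmp ecx, 10  (cmp 10,10)
jne L1: not taken
halt.
Total executed instructions: 22.

22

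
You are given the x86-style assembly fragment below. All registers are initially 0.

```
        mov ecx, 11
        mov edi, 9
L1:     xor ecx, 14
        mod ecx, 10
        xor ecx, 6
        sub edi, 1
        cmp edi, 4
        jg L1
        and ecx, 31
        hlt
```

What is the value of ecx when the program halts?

7

mov ecx, 11 → ecx=11
mov edi, 9 → edi=9
xor ecx, 14 → ecx=11^14=5
mod ecx, 10 → ecx=5%10=5
xor ecx, 6 → ecx=5^6=3
sub edi, 1 → edi=9-1=8
cmp edi, 4  (cmp 8,4)
jg L1: taken
xor ecx, 14 → ecx=3^14=13
mod ecx, 10 → ecx=13%10=3
xor ecx, 6 → ecx=3^6=5
sub edi, 1 → edi=8-1=7
cmp edi, 4  (cmp 7,4)
jg L1: taken
xor ecx, 14 → ecx=5^14=11
mod ecx, 10 → ecx=11%10=1
xor ecx, 6 → ecx=1^6=7
sub edi, 1 → edi=7-1=6
cmp edi, 4  (cmp 6,4)
jg L1: taken
xor ecx, 14 → ecx=7^14=9
mod ecx, 10 → ecx=9%10=9
xor ecx, 6 → ecx=9^6=15
sub edi, 1 → edi=6-1=5
cmp edi, 4  (cmp 5,4)
jg L1: taken
xor ecx, 14 → ecx=15^14=1
mod ecx, 10 → ecx=1%10=1
xor ecx, 6 → ecx=1^6=7
sub edi, 1 → edi=5-1=4
cmp edi, 4  (cmp 4,4)
jg L1: not taken
and ecx, 31 → ecx=7&31=7
halt.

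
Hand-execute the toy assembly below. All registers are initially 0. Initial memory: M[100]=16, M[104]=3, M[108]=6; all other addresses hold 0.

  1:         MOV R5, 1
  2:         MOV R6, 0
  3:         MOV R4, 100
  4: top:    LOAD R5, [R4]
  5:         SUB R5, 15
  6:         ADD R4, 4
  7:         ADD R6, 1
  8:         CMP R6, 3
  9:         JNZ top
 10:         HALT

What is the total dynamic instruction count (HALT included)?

22

MOV R5, 1 → R5=1
MOV R6, 0 → R6=0
MOV R4, 100 → R4=100
LOAD R5, [R4] → R5=M[100]=16
SUB R5, 15 → R5=16-15=1
ADD R4, 4 → R4=100+4=104
ADD R6, 1 → R6=0+1=1
CMP R6, 3  (cmp 1,3)
JNZ top: taken
LOAD R5, [R4] → R5=M[104]=3
SUB R5, 15 → R5=3-15=-12
ADD R4, 4 → R4=104+4=108
ADD R6, 1 → R6=1+1=2
CMP R6, 3  (cmp 2,3)
JNZ top: taken
LOAD R5, [R4] → R5=M[108]=6
SUB R5, 15 → R5=6-15=-9
ADD R4, 4 → R4=108+4=112
ADD R6, 1 → R6=2+1=3
CMP R6, 3  (cmp 3,3)
JNZ top: not taken
halt.
Total executed instructions: 22.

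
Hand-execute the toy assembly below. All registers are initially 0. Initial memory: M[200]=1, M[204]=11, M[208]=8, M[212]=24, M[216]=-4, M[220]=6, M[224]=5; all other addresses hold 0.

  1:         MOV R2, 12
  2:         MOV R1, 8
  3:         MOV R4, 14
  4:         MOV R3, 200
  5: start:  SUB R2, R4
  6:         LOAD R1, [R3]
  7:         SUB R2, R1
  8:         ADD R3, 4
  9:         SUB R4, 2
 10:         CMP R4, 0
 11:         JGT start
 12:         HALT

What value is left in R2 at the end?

MOV R2, 12 → R2=12
MOV R1, 8 → R1=8
MOV R4, 14 → R4=14
MOV R3, 200 → R3=200
SUB R2, R4 → R2=12-14=-2
LOAD R1, [R3] → R1=M[200]=1
SUB R2, R1 → R2=(-2)-1=-3
ADD R3, 4 → R3=200+4=204
SUB R4, 2 → R4=14-2=12
CMP R4, 0  (cmp 12,0)
JGT start: taken
SUB R2, R4 → R2=(-3)-12=-15
LOAD R1, [R3] → R1=M[204]=11
SUB R2, R1 → R2=(-15)-11=-26
ADD R3, 4 → R3=204+4=208
SUB R4, 2 → R4=12-2=10
CMP R4, 0  (cmp 10,0)
JGT start: taken
SUB R2, R4 → R2=(-26)-10=-36
LOAD R1, [R3] → R1=M[208]=8
SUB R2, R1 → R2=(-36)-8=-44
ADD R3, 4 → R3=208+4=212
SUB R4, 2 → R4=10-2=8
CMP R4, 0  (cmp 8,0)
JGT start: taken
SUB R2, R4 → R2=(-44)-8=-52
LOAD R1, [R3] → R1=M[212]=24
SUB R2, R1 → R2=(-52)-24=-76
ADD R3, 4 → R3=212+4=216
SUB R4, 2 → R4=8-2=6
CMP R4, 0  (cmp 6,0)
JGT start: taken
SUB R2, R4 → R2=(-76)-6=-82
LOAD R1, [R3] → R1=M[216]=-4
SUB R2, R1 → R2=(-82)-(-4)=-78
ADD R3, 4 → R3=216+4=220
SUB R4, 2 → R4=6-2=4
CMP R4, 0  (cmp 4,0)
JGT start: taken
SUB R2, R4 → R2=(-78)-4=-82
LOAD R1, [R3] → R1=M[220]=6
SUB R2, R1 → R2=(-82)-6=-88
ADD R3, 4 → R3=220+4=224
SUB R4, 2 → R4=4-2=2
CMP R4, 0  (cmp 2,0)
JGT start: taken
SUB R2, R4 → R2=(-88)-2=-90
LOAD R1, [R3] → R1=M[224]=5
SUB R2, R1 → R2=(-90)-5=-95
ADD R3, 4 → R3=224+4=228
SUB R4, 2 → R4=2-2=0
CMP R4, 0  (cmp 0,0)
JGT start: not taken
halt.

-95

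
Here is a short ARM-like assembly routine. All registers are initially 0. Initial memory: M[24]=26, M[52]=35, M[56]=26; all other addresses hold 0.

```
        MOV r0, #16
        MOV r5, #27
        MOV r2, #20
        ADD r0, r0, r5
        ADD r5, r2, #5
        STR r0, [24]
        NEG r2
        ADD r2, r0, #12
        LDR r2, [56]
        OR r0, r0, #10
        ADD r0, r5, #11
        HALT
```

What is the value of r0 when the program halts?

after MOV r0, #16: r0=16
after MOV r5, #27: r5=27
after MOV r2, #20: r2=20
after ADD r0, r0, r5: r0=16+27=43
after ADD r5, r2, #5: r5=20+5=25
STR r0, [24] → M[24]=43
after NEG r2: r2=-(20)=-20
after ADD r2, r0, #12: r2=43+12=55
after LDR r2, [56]: r2=M[56]=26
after OR r0, r0, #10: r0=43|10=43
after ADD r0, r5, #11: r0=25+11=36
halt.

36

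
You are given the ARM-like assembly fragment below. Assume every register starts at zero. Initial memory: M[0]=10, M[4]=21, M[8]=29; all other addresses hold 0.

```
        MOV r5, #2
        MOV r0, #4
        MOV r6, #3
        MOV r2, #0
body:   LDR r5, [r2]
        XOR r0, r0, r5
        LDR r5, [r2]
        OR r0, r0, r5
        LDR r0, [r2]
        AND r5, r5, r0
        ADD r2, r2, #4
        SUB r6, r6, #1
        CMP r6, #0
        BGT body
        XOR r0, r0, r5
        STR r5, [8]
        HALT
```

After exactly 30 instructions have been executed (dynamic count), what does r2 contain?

8

after MOV r5, #2: r5=2
after MOV r0, #4: r0=4
after MOV r6, #3: r6=3
after MOV r2, #0: r2=0
after LDR r5, [r2]: r5=M[0]=10
after XOR r0, r0, r5: r0=4^10=14
after LDR r5, [r2]: r5=M[0]=10
after OR r0, r0, r5: r0=14|10=14
after LDR r0, [r2]: r0=M[0]=10
after AND r5, r5, r0: r5=10&10=10
after ADD r2, r2, #4: r2=0+4=4
after SUB r6, r6, #1: r6=3-1=2
CMP r6, #0  (cmp 2,0)
BGT body: taken
after LDR r5, [r2]: r5=M[4]=21
after XOR r0, r0, r5: r0=10^21=31
after LDR r5, [r2]: r5=M[4]=21
after OR r0, r0, r5: r0=31|21=31
after LDR r0, [r2]: r0=M[4]=21
after AND r5, r5, r0: r5=21&21=21
after ADD r2, r2, #4: r2=4+4=8
after SUB r6, r6, #1: r6=2-1=1
CMP r6, #0  (cmp 1,0)
BGT body: taken
after LDR r5, [r2]: r5=M[8]=29
after XOR r0, r0, r5: r0=21^29=8
after LDR r5, [r2]: r5=M[8]=29
after OR r0, r0, r5: r0=8|29=29
after LDR r0, [r2]: r0=M[8]=29
after AND r5, r5, r0: r5=29&29=29
After step 30: r2 = 8.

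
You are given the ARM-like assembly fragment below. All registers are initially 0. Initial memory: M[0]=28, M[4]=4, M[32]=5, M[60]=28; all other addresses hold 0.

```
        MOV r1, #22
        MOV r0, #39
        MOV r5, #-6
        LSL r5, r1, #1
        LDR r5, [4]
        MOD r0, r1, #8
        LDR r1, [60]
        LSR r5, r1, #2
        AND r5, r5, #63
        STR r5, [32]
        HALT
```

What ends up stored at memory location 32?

after MOV r1, #22: r1=22
after MOV r0, #39: r0=39
after MOV r5, #-6: r5=-6
after LSL r5, r1, #1: r5=22<<1=44
after LDR r5, [4]: r5=M[4]=4
after MOD r0, r1, #8: r0=22%8=6
after LDR r1, [60]: r1=M[60]=28
after LSR r5, r1, #2: r5=28>>2=7
after AND r5, r5, #63: r5=7&63=7
STR r5, [32] → M[32]=7
halt.

7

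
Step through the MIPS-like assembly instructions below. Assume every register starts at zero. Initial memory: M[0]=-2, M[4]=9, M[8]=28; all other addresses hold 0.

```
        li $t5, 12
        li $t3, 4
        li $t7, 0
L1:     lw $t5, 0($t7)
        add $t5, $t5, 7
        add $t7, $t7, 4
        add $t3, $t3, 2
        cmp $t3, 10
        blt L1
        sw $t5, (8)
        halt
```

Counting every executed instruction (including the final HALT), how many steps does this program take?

$t5=12
$t3=4
$t7=0
$t5=M[0]=-2
$t5=(-2)+7=5
$t7=0+4=4
$t3=4+2=6
cmp $t3, 10  (cmp 6,10)
blt L1: taken
$t5=M[4]=9
$t5=9+7=16
$t7=4+4=8
$t3=6+2=8
cmp $t3, 10  (cmp 8,10)
blt L1: taken
$t5=M[8]=28
$t5=28+7=35
$t7=8+4=12
$t3=8+2=10
cmp $t3, 10  (cmp 10,10)
blt L1: not taken
sw $t5, (8) → M[8]=35
halt.
Total executed instructions: 23.

23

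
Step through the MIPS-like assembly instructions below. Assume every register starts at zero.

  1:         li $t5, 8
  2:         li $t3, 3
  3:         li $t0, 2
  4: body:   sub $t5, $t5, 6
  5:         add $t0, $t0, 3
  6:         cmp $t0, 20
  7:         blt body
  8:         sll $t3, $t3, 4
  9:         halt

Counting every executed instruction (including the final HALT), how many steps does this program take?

after li $t5, 8: $t5=8
after li $t3, 3: $t3=3
after li $t0, 2: $t0=2
after sub $t5, $t5, 6: $t5=8-6=2
after add $t0, $t0, 3: $t0=2+3=5
cmp $t0, 20  (cmp 5,20)
blt body: taken
after sub $t5, $t5, 6: $t5=2-6=-4
after add $t0, $t0, 3: $t0=5+3=8
cmp $t0, 20  (cmp 8,20)
blt body: taken
after sub $t5, $t5, 6: $t5=(-4)-6=-10
after add $t0, $t0, 3: $t0=8+3=11
cmp $t0, 20  (cmp 11,20)
blt body: taken
after sub $t5, $t5, 6: $t5=(-10)-6=-16
after add $t0, $t0, 3: $t0=11+3=14
cmp $t0, 20  (cmp 14,20)
blt body: taken
after sub $t5, $t5, 6: $t5=(-16)-6=-22
after add $t0, $t0, 3: $t0=14+3=17
cmp $t0, 20  (cmp 17,20)
blt body: taken
after sub $t5, $t5, 6: $t5=(-22)-6=-28
after add $t0, $t0, 3: $t0=17+3=20
cmp $t0, 20  (cmp 20,20)
blt body: not taken
after sll $t3, $t3, 4: $t3=3<<4=48
halt.
Total executed instructions: 29.

29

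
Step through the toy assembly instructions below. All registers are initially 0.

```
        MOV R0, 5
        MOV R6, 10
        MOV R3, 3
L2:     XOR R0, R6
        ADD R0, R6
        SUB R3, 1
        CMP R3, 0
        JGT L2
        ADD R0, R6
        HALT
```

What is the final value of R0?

after MOV R0, 5: R0=5
after MOV R6, 10: R6=10
after MOV R3, 3: R3=3
after XOR R0, R6: R0=5^10=15
after ADD R0, R6: R0=15+10=25
after SUB R3, 1: R3=3-1=2
CMP R3, 0  (cmp 2,0)
JGT L2: taken
after XOR R0, R6: R0=25^10=19
after ADD R0, R6: R0=19+10=29
after SUB R3, 1: R3=2-1=1
CMP R3, 0  (cmp 1,0)
JGT L2: taken
after XOR R0, R6: R0=29^10=23
after ADD R0, R6: R0=23+10=33
after SUB R3, 1: R3=1-1=0
CMP R3, 0  (cmp 0,0)
JGT L2: not taken
after ADD R0, R6: R0=33+10=43
halt.

43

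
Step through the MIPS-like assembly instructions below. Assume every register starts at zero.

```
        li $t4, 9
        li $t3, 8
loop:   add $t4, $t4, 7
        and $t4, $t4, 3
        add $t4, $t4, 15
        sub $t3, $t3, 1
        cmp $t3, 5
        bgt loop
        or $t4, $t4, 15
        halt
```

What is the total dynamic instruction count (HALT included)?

after li $t4, 9: $t4=9
after li $t3, 8: $t3=8
after add $t4, $t4, 7: $t4=9+7=16
after and $t4, $t4, 3: $t4=16&3=0
after add $t4, $t4, 15: $t4=0+15=15
after sub $t3, $t3, 1: $t3=8-1=7
cmp $t3, 5  (cmp 7,5)
bgt loop: taken
after add $t4, $t4, 7: $t4=15+7=22
after and $t4, $t4, 3: $t4=22&3=2
after add $t4, $t4, 15: $t4=2+15=17
after sub $t3, $t3, 1: $t3=7-1=6
cmp $t3, 5  (cmp 6,5)
bgt loop: taken
after add $t4, $t4, 7: $t4=17+7=24
after and $t4, $t4, 3: $t4=24&3=0
after add $t4, $t4, 15: $t4=0+15=15
after sub $t3, $t3, 1: $t3=6-1=5
cmp $t3, 5  (cmp 5,5)
bgt loop: not taken
after or $t4, $t4, 15: $t4=15|15=15
halt.
Total executed instructions: 22.

22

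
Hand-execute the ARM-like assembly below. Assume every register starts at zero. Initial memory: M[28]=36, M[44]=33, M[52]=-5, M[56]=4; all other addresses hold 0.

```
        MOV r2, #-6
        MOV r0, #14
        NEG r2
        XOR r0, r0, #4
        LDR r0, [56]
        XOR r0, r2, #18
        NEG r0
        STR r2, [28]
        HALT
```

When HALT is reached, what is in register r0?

r2=-6
r0=14
r2=-(-6)=6
r0=14^4=10
r0=M[56]=4
r0=6^18=20
r0=-(20)=-20
STR r2, [28] → M[28]=6
halt.

-20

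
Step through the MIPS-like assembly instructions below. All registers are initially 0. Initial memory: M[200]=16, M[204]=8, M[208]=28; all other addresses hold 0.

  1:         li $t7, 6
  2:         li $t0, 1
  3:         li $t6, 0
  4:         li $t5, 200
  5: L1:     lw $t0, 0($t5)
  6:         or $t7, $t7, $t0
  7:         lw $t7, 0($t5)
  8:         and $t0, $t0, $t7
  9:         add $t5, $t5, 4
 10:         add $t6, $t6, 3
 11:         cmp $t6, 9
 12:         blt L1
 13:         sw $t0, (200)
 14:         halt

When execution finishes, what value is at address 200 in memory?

28

after li $t7, 6: $t7=6
after li $t0, 1: $t0=1
after li $t6, 0: $t6=0
after li $t5, 200: $t5=200
after lw $t0, 0($t5): $t0=M[200]=16
after or $t7, $t7, $t0: $t7=6|16=22
after lw $t7, 0($t5): $t7=M[200]=16
after and $t0, $t0, $t7: $t0=16&16=16
after add $t5, $t5, 4: $t5=200+4=204
after add $t6, $t6, 3: $t6=0+3=3
cmp $t6, 9  (cmp 3,9)
blt L1: taken
after lw $t0, 0($t5): $t0=M[204]=8
after or $t7, $t7, $t0: $t7=16|8=24
after lw $t7, 0($t5): $t7=M[204]=8
after and $t0, $t0, $t7: $t0=8&8=8
after add $t5, $t5, 4: $t5=204+4=208
after add $t6, $t6, 3: $t6=3+3=6
cmp $t6, 9  (cmp 6,9)
blt L1: taken
after lw $t0, 0($t5): $t0=M[208]=28
after or $t7, $t7, $t0: $t7=8|28=28
after lw $t7, 0($t5): $t7=M[208]=28
after and $t0, $t0, $t7: $t0=28&28=28
after add $t5, $t5, 4: $t5=208+4=212
after add $t6, $t6, 3: $t6=6+3=9
cmp $t6, 9  (cmp 9,9)
blt L1: not taken
sw $t0, (200) → M[200]=28
halt.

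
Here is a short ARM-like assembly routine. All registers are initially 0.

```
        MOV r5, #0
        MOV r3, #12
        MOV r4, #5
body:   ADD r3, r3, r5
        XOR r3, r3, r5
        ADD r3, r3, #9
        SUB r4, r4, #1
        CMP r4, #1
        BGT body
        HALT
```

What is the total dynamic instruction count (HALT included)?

28

MOV r5, #0 → r5=0
MOV r3, #12 → r3=12
MOV r4, #5 → r4=5
ADD r3, r3, r5 → r3=12+0=12
XOR r3, r3, r5 → r3=12^0=12
ADD r3, r3, #9 → r3=12+9=21
SUB r4, r4, #1 → r4=5-1=4
CMP r4, #1  (cmp 4,1)
BGT body: taken
ADD r3, r3, r5 → r3=21+0=21
XOR r3, r3, r5 → r3=21^0=21
ADD r3, r3, #9 → r3=21+9=30
SUB r4, r4, #1 → r4=4-1=3
CMP r4, #1  (cmp 3,1)
BGT body: taken
ADD r3, r3, r5 → r3=30+0=30
XOR r3, r3, r5 → r3=30^0=30
ADD r3, r3, #9 → r3=30+9=39
SUB r4, r4, #1 → r4=3-1=2
CMP r4, #1  (cmp 2,1)
BGT body: taken
ADD r3, r3, r5 → r3=39+0=39
XOR r3, r3, r5 → r3=39^0=39
ADD r3, r3, #9 → r3=39+9=48
SUB r4, r4, #1 → r4=2-1=1
CMP r4, #1  (cmp 1,1)
BGT body: not taken
halt.
Total executed instructions: 28.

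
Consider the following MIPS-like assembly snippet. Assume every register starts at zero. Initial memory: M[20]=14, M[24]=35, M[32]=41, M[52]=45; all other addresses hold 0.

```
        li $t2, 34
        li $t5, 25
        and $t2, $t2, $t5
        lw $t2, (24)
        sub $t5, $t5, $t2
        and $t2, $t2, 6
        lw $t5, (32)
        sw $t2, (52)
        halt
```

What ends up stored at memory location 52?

2

$t2=34
$t5=25
$t2=34&25=0
$t2=M[24]=35
$t5=25-35=-10
$t2=35&6=2
$t5=M[32]=41
sw $t2, (52) → M[52]=2
halt.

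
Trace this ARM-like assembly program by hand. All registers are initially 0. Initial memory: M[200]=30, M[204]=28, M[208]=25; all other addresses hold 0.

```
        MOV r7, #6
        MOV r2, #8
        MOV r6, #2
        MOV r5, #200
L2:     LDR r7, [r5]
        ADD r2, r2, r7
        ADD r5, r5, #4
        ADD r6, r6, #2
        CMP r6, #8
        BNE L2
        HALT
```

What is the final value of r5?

212

after MOV r7, #6: r7=6
after MOV r2, #8: r2=8
after MOV r6, #2: r6=2
after MOV r5, #200: r5=200
after LDR r7, [r5]: r7=M[200]=30
after ADD r2, r2, r7: r2=8+30=38
after ADD r5, r5, #4: r5=200+4=204
after ADD r6, r6, #2: r6=2+2=4
CMP r6, #8  (cmp 4,8)
BNE L2: taken
after LDR r7, [r5]: r7=M[204]=28
after ADD r2, r2, r7: r2=38+28=66
after ADD r5, r5, #4: r5=204+4=208
after ADD r6, r6, #2: r6=4+2=6
CMP r6, #8  (cmp 6,8)
BNE L2: taken
after LDR r7, [r5]: r7=M[208]=25
after ADD r2, r2, r7: r2=66+25=91
after ADD r5, r5, #4: r5=208+4=212
after ADD r6, r6, #2: r6=6+2=8
CMP r6, #8  (cmp 8,8)
BNE L2: not taken
halt.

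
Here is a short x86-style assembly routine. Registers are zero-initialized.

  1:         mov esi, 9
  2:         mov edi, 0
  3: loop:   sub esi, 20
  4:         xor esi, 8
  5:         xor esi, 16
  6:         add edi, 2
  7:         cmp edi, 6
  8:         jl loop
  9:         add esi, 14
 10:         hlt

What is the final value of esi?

mov esi, 9 → esi=9
mov edi, 0 → edi=0
sub esi, 20 → esi=9-20=-11
xor esi, 8 → esi=(-11)^8=-3
xor esi, 16 → esi=(-3)^16=-19
add edi, 2 → edi=0+2=2
cmp edi, 6  (cmp 2,6)
jl loop: taken
sub esi, 20 → esi=(-19)-20=-39
xor esi, 8 → esi=(-39)^8=-47
xor esi, 16 → esi=(-47)^16=-63
add edi, 2 → edi=2+2=4
cmp edi, 6  (cmp 4,6)
jl loop: taken
sub esi, 20 → esi=(-63)-20=-83
xor esi, 8 → esi=(-83)^8=-91
xor esi, 16 → esi=(-91)^16=-75
add edi, 2 → edi=4+2=6
cmp edi, 6  (cmp 6,6)
jl loop: not taken
add esi, 14 → esi=(-75)+14=-61
halt.

-61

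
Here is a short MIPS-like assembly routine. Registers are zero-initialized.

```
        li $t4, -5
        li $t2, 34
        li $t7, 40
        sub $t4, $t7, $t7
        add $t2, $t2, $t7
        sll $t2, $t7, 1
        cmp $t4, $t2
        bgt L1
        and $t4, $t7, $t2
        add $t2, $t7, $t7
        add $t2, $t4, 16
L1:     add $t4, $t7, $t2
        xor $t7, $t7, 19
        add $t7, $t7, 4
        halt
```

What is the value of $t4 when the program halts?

56

after li $t4, -5: $t4=-5
after li $t2, 34: $t2=34
after li $t7, 40: $t7=40
after sub $t4, $t7, $t7: $t4=40-40=0
after add $t2, $t2, $t7: $t2=34+40=74
after sll $t2, $t7, 1: $t2=40<<1=80
cmp $t4, $t2  (cmp 0,80)
bgt L1: not taken
after and $t4, $t7, $t2: $t4=40&80=0
after add $t2, $t7, $t7: $t2=40+40=80
after add $t2, $t4, 16: $t2=0+16=16
after add $t4, $t7, $t2: $t4=40+16=56
after xor $t7, $t7, 19: $t7=40^19=59
after add $t7, $t7, 4: $t7=59+4=63
halt.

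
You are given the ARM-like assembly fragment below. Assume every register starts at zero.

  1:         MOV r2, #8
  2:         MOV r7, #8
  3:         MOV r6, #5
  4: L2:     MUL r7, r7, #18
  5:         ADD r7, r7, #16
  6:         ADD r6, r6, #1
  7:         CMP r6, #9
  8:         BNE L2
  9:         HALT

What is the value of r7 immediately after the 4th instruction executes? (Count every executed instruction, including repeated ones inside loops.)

144

MOV r2, #8 → r2=8
MOV r7, #8 → r7=8
MOV r6, #5 → r6=5
MUL r7, r7, #18 → r7=8*18=144
After step 4: r7 = 144.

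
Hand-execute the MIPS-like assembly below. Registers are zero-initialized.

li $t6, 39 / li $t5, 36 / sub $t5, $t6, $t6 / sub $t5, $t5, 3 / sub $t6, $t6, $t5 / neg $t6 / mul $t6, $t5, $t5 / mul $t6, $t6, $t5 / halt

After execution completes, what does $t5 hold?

-3

after li $t6, 39: $t6=39
after li $t5, 36: $t5=36
after sub $t5, $t6, $t6: $t5=39-39=0
after sub $t5, $t5, 3: $t5=0-3=-3
after sub $t6, $t6, $t5: $t6=39-(-3)=42
after neg $t6: $t6=-(42)=-42
after mul $t6, $t5, $t5: $t6=(-3)*(-3)=9
after mul $t6, $t6, $t5: $t6=9*(-3)=-27
halt.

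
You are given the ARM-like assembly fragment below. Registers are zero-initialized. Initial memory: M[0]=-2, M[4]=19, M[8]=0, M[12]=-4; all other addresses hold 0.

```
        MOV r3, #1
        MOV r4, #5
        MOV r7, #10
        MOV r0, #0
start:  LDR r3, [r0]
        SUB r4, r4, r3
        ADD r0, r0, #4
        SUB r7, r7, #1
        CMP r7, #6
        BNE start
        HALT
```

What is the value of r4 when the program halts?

-8

r3=1
r4=5
r7=10
r0=0
r3=M[0]=-2
r4=5-(-2)=7
r0=0+4=4
r7=10-1=9
CMP r7, #6  (cmp 9,6)
BNE start: taken
r3=M[4]=19
r4=7-19=-12
r0=4+4=8
r7=9-1=8
CMP r7, #6  (cmp 8,6)
BNE start: taken
r3=M[8]=0
r4=(-12)-0=-12
r0=8+4=12
r7=8-1=7
CMP r7, #6  (cmp 7,6)
BNE start: taken
r3=M[12]=-4
r4=(-12)-(-4)=-8
r0=12+4=16
r7=7-1=6
CMP r7, #6  (cmp 6,6)
BNE start: not taken
halt.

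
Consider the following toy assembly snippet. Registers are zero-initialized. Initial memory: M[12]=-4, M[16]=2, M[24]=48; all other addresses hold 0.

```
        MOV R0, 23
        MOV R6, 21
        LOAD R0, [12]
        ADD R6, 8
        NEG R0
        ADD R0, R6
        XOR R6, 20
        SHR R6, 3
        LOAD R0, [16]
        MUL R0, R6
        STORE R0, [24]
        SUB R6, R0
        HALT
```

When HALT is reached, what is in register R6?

R0=23
R6=21
R0=M[12]=-4
R6=21+8=29
R0=-(-4)=4
R0=4+29=33
R6=29^20=9
R6=9>>3=1
R0=M[16]=2
R0=2*1=2
STORE R0, [24] → M[24]=2
R6=1-2=-1
halt.

-1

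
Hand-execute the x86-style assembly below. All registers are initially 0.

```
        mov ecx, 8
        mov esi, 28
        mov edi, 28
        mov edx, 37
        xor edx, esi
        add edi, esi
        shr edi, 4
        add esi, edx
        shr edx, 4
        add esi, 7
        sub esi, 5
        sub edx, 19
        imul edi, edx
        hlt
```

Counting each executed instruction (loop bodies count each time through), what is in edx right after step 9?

3

mov ecx, 8 → ecx=8
mov esi, 28 → esi=28
mov edi, 28 → edi=28
mov edx, 37 → edx=37
xor edx, esi → edx=37^28=57
add edi, esi → edi=28+28=56
shr edi, 4 → edi=56>>4=3
add esi, edx → esi=28+57=85
shr edx, 4 → edx=57>>4=3
After step 9: edx = 3.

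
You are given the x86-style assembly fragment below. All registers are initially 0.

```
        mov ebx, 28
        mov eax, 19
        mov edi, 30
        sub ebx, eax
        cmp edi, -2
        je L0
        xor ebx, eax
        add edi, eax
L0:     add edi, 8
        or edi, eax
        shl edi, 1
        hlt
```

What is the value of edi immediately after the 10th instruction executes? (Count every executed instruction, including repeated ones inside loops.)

59

ebx=28
eax=19
edi=30
ebx=28-19=9
cmp edi, -2  (cmp 30,-2)
je L0: not taken
ebx=9^19=26
edi=30+19=49
edi=49+8=57
edi=57|19=59
After step 10: edi = 59.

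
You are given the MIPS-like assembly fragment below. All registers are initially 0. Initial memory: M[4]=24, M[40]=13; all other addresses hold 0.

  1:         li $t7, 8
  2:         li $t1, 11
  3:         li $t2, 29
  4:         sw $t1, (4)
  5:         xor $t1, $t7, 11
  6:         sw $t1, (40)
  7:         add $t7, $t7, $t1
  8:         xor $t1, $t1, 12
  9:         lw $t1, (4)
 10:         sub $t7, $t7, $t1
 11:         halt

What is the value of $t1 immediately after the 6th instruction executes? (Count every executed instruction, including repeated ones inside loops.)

after li $t7, 8: $t7=8
after li $t1, 11: $t1=11
after li $t2, 29: $t2=29
sw $t1, (4) → M[4]=11
after xor $t1, $t7, 11: $t1=8^11=3
sw $t1, (40) → M[40]=3
After step 6: $t1 = 3.

3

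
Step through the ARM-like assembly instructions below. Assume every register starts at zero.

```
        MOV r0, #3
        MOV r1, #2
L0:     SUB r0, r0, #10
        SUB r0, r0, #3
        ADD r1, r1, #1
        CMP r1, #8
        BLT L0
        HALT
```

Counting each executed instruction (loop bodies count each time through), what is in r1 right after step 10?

4

MOV r0, #3 → r0=3
MOV r1, #2 → r1=2
SUB r0, r0, #10 → r0=3-10=-7
SUB r0, r0, #3 → r0=(-7)-3=-10
ADD r1, r1, #1 → r1=2+1=3
CMP r1, #8  (cmp 3,8)
BLT L0: taken
SUB r0, r0, #10 → r0=(-10)-10=-20
SUB r0, r0, #3 → r0=(-20)-3=-23
ADD r1, r1, #1 → r1=3+1=4
After step 10: r1 = 4.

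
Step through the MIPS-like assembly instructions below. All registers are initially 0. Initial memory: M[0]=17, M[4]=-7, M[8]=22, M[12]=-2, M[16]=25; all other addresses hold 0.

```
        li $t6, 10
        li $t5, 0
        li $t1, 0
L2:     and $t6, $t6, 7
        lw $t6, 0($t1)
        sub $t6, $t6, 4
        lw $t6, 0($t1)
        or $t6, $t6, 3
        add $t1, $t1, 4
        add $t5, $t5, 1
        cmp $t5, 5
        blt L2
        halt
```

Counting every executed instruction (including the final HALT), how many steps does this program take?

$t6=10
$t5=0
$t1=0
$t6=10&7=2
$t6=M[0]=17
$t6=17-4=13
$t6=M[0]=17
$t6=17|3=19
$t1=0+4=4
$t5=0+1=1
cmp $t5, 5  (cmp 1,5)
blt L2: taken
$t6=19&7=3
$t6=M[4]=-7
$t6=(-7)-4=-11
$t6=M[4]=-7
$t6=(-7)|3=-5
$t1=4+4=8
$t5=1+1=2
cmp $t5, 5  (cmp 2,5)
blt L2: taken
$t6=(-5)&7=3
$t6=M[8]=22
$t6=22-4=18
$t6=M[8]=22
$t6=22|3=23
$t1=8+4=12
$t5=2+1=3
cmp $t5, 5  (cmp 3,5)
blt L2: taken
$t6=23&7=7
$t6=M[12]=-2
$t6=(-2)-4=-6
$t6=M[12]=-2
$t6=(-2)|3=-1
$t1=12+4=16
$t5=3+1=4
cmp $t5, 5  (cmp 4,5)
blt L2: taken
$t6=(-1)&7=7
$t6=M[16]=25
$t6=25-4=21
$t6=M[16]=25
$t6=25|3=27
$t1=16+4=20
$t5=4+1=5
cmp $t5, 5  (cmp 5,5)
blt L2: not taken
halt.
Total executed instructions: 49.

49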